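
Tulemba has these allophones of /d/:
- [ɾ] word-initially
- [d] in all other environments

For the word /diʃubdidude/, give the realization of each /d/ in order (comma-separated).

[ɾ], [d], [d], [d]

Occurrence 1 (position 1): word-initially → [ɾ].
Occurrence 2 (position 6): no conditioning environment matches → elsewhere allophone [d].
Occurrence 3 (position 8): no conditioning environment matches → elsewhere allophone [d].
Occurrence 4 (position 10): no conditioning environment matches → elsewhere allophone [d].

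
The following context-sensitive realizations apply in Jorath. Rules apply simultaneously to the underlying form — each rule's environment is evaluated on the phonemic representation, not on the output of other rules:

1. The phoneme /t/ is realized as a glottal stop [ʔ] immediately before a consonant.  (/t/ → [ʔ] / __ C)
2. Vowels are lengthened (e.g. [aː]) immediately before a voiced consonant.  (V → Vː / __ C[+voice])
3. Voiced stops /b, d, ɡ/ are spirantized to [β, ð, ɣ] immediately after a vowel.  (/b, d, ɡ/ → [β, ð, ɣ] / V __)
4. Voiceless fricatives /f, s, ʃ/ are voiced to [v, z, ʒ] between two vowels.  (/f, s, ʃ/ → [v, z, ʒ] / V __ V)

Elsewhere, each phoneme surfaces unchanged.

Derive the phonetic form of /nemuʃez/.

[neːmuʒeːz]

/n/ (word-initial) is unaffected → [n].
/e/ meets the environment for rule 2 (before a voiced consonant) → [eː].
/m/ stays [m].
/u/ (between /m/ and /ʃ/) fails the environment for rule 2, so it stays [u].
/ʃ/ (between /u/ and /e/) occurs between two vowels → [ʒ] by rule 4.
Rule 2 applies to /e/ (between /ʃ/ and /z/: before a voiced consonant) → [eː].
/z/ stays [z].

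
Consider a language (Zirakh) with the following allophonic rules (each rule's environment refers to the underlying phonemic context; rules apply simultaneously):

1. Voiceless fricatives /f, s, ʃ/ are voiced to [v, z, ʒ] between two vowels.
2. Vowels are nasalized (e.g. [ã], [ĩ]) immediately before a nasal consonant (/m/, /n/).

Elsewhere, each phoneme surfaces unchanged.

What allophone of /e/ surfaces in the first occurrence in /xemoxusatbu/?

/e/ — between /x/ and /m/, before a nasal consonant — surfaces as [ẽ] (rule 2).

[ẽ]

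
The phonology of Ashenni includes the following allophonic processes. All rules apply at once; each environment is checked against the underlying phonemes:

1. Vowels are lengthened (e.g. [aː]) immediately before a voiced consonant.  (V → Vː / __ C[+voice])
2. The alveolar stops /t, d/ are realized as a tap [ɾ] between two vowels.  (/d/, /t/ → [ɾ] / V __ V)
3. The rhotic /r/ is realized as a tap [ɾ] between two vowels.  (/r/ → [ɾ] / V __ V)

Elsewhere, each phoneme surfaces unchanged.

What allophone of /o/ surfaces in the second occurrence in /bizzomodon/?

[oː]

/o/ (between /m/ and /d/): before a voiced consonant, so rule 1 applies → [oː].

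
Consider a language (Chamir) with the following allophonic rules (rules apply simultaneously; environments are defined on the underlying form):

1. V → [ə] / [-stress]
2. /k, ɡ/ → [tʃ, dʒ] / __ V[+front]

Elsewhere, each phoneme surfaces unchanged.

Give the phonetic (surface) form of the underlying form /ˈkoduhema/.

/k/ (word-initial) is in the target of rule 2 but the environment (before a front vowel) is not met → [k].
/o/ (between /k/ and /d/) is in the target of rule 1 but the environment (in an unstressed syllable) is not met → [o].
/d/ stays [d].
/u/ (between /d/ and /h/) occurs in an unstressed syllable → [ə] by rule 1.
/h/ (between /u/ and /e/) is unaffected → [h].
/e/ (between /h/ and /m/) occurs in an unstressed syllable → [ə] by rule 1.
/m/ — not in any rule's target class → [m].
/a/ meets the environment for rule 1 (in an unstressed syllable) → [ə].

[ˈkodəhəmə]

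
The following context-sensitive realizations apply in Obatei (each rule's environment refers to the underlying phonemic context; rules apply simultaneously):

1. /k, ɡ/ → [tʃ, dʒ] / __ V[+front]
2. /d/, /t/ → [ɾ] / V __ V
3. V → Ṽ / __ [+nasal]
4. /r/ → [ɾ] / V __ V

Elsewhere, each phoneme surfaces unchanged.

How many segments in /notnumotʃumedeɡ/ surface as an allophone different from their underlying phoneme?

3

Segments that undergo a rule: /u/ → [ũ] (rule 3); /u/ → [ũ] (rule 3); /d/ → [ɾ] (rule 2).
All other segments surface unchanged.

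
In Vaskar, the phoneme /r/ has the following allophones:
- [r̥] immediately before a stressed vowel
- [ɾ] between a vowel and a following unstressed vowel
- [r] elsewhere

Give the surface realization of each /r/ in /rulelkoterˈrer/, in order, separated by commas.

[r], [r], [r̥], [r]

Occurrence 1 (position 1): no conditioning environment matches → elsewhere allophone [r].
Occurrence 2 (position 10): no conditioning environment matches → elsewhere allophone [r].
Occurrence 3 (position 11): immediately before a stressed vowel → [r̥].
Occurrence 4 (position 13): no conditioning environment matches → elsewhere allophone [r].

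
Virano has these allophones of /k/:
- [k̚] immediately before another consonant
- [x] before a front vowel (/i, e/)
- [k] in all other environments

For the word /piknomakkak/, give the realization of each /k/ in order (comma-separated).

[k̚], [k̚], [k], [k]

Occurrence 1 (position 3): immediately before another consonant → [k̚].
Occurrence 2 (position 8): immediately before another consonant → [k̚].
Occurrence 3 (position 9): no conditioning environment matches → elsewhere allophone [k].
Occurrence 4 (position 11): no conditioning environment matches → elsewhere allophone [k].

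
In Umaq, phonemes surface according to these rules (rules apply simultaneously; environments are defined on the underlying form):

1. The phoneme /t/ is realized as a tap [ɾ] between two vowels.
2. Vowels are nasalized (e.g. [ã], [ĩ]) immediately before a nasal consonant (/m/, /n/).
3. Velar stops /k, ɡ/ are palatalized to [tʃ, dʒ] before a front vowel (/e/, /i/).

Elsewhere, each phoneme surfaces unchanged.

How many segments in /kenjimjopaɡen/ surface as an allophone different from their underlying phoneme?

5

Segments that undergo a rule: /k/ → [tʃ] (rule 3); /e/ → [ẽ] (rule 2); /i/ → [ĩ] (rule 2); /ɡ/ → [dʒ] (rule 3); /e/ → [ẽ] (rule 2).
All other segments surface unchanged.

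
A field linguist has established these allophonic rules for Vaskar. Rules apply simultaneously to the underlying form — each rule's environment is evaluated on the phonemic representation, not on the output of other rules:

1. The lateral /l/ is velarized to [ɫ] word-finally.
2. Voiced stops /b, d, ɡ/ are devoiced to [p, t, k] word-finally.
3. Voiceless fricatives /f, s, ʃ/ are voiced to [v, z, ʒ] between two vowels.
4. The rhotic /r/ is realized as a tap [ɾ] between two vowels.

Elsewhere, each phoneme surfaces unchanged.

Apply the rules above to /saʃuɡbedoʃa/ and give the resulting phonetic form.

[saʒuɡbedoʒa]

/s/ (word-initial) fails the environment for rule 3, so it stays [s].
/a/ (between /s/ and /ʃ/) is unaffected → [a].
Rule 3 applies to /ʃ/ (between /a/ and /u/: between two vowels) → [ʒ].
/u/ (between /ʃ/ and /ɡ/) is unaffected → [u].
/ɡ/ (between /u/ and /b/) fails the environment for rule 2, so it stays [ɡ].
/b/ (between /ɡ/ and /e/): rule 2 targets it, but not word-finally → unchanged [b].
/e/ (between /b/ and /d/): no rule targets it → [e].
/d/ (between /e/ and /o/) fails the environment for rule 2, so it stays [d].
/o/ (between /d/ and /ʃ/): no rule targets it → [o].
Rule 3 applies to /ʃ/ (between /o/ and /a/: between two vowels) → [ʒ].
/a/ — not in any rule's target class → [a].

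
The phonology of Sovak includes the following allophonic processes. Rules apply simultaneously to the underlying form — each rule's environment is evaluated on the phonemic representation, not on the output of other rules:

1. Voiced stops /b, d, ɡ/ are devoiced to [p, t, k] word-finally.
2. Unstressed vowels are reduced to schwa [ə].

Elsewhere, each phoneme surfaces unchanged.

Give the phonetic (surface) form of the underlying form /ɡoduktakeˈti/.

/ɡ/ (word-initial) fails the environment for rule 1, so it stays [ɡ].
/o/ (between /ɡ/ and /d/) occurs in an unstressed syllable → [ə] by rule 2.
/d/ — between /o/ and /u/; rule 1 does not apply here → [d].
/u/ — between /d/ and /k/, in an unstressed syllable — surfaces as [ə] (rule 2).
/a/ (between /t/ and /k/) occurs in an unstressed syllable → [ə] by rule 2.
/e/ (between /k/ and /t/): in an unstressed syllable, so rule 2 applies → [ə].
/i/ — word-final; rule 2 does not apply here → [i].

[ɡədəktəkəˈti]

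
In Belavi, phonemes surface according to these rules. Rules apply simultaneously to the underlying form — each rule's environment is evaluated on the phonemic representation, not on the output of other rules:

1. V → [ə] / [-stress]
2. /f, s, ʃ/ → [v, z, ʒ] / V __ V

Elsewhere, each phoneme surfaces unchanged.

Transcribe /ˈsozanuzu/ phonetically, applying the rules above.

[ˈsozənəzə]

/s/ (word-initial): rule 2 targets it, but not between two vowels → unchanged [s].
/o/ — between /s/ and /z/; rule 1 does not apply here → [o].
/z/ — not in any rule's target class → [z].
/a/ (between /z/ and /n/) occurs in an unstressed syllable → [ə] by rule 1.
/n/ (between /a/ and /u/): no rule targets it → [n].
/u/ — between /n/ and /z/, in an unstressed syllable — surfaces as [ə] (rule 1).
/z/ (between /u/ and /u/) is unaffected → [z].
/u/ meets the environment for rule 1 (in an unstressed syllable) → [ə].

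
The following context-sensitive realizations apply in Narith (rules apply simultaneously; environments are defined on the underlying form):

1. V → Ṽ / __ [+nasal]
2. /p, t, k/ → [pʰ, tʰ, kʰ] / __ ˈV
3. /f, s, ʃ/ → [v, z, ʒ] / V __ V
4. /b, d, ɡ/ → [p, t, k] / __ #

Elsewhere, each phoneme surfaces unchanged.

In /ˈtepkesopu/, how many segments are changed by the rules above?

2

Segments that undergo a rule: /t/ → [tʰ] (rule 2); /s/ → [z] (rule 3).
All other segments surface unchanged.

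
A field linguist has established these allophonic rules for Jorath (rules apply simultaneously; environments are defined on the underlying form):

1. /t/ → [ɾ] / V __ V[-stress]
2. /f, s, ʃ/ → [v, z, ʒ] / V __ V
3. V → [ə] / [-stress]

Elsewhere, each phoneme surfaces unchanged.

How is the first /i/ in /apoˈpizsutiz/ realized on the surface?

[i]

/i/ — between /p/ and /z/; rule 3 does not apply here → [i].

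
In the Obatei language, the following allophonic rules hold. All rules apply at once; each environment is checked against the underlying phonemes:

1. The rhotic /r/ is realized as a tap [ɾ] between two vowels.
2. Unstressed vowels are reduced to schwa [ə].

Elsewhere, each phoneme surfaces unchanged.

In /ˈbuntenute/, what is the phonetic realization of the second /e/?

[ə]

/e/ — word-final, in an unstressed syllable — surfaces as [ə] (rule 2).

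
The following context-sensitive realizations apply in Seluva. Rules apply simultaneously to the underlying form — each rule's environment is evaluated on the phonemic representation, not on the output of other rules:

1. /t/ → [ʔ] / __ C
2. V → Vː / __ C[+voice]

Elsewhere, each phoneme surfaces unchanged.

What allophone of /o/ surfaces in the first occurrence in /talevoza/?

/o/ meets the environment for rule 2 (before a voiced consonant) → [oː].

[oː]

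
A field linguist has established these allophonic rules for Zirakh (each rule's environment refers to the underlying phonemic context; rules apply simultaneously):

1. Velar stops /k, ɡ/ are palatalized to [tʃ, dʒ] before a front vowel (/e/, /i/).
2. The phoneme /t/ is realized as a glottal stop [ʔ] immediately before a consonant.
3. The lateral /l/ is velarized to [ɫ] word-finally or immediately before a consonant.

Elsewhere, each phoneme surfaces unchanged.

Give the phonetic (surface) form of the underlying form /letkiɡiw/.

[leʔtʃidʒiw]

/l/ (word-initial): rule 3 targets it, but not word-finally or immediately before a consonant → unchanged [l].
/e/ — not in any rule's target class → [e].
/t/ meets the environment for rule 2 (immediately before a consonant) → [ʔ].
/k/ meets the environment for rule 1 (before a front vowel) → [tʃ].
/i/ stays [i].
/ɡ/ meets the environment for rule 1 (before a front vowel) → [dʒ].
/i/ — not in any rule's target class → [i].
/w/ (word-final): no rule targets it → [w].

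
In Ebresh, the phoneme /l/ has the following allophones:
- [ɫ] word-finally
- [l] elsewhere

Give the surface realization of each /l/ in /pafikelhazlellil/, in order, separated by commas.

Occurrence 1 (position 7): no conditioning environment matches → elsewhere allophone [l].
Occurrence 2 (position 11): no conditioning environment matches → elsewhere allophone [l].
Occurrence 3 (position 13): no conditioning environment matches → elsewhere allophone [l].
Occurrence 4 (position 14): no conditioning environment matches → elsewhere allophone [l].
Occurrence 5 (position 16): word-finally → [ɫ].

[l], [l], [l], [l], [ɫ]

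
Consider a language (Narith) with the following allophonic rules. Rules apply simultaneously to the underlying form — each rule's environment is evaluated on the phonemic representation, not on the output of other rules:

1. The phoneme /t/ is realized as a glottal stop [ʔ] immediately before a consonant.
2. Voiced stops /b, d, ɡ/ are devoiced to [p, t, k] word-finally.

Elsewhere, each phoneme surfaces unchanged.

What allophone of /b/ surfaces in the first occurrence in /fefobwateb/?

/b/ — between /o/ and /w/; rule 2 does not apply here → [b].

[b]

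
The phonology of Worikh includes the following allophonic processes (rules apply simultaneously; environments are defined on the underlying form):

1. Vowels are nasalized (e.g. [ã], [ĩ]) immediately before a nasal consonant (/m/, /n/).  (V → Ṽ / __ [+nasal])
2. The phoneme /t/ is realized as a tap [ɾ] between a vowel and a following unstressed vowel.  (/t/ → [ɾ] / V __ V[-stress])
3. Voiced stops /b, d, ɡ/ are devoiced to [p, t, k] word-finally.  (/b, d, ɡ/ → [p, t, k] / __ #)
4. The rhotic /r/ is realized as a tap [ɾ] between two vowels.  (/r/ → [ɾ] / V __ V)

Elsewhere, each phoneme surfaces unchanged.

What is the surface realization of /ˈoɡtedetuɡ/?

/o/ — word-initial; rule 1 does not apply here → [o].
/ɡ/ — between /o/ and /t/; rule 3 does not apply here → [ɡ].
/t/ (between /ɡ/ and /e/): rule 2 targets it, but not between a vowel and a following unstressed vowel → unchanged [t].
/e/ (between /t/ and /d/) fails the environment for rule 1, so it stays [e].
/d/ (between /e/ and /e/) fails the environment for rule 3, so it stays [d].
/e/ (between /d/ and /t/): rule 1 targets it, but not before a nasal consonant → unchanged [e].
Rule 2 applies to /t/ (between /e/ and /u/: between a vowel and a following unstressed vowel) → [ɾ].
/u/ (between /t/ and /ɡ/): rule 1 targets it, but not before a nasal consonant → unchanged [u].
/ɡ/ — word-final, word-finally — surfaces as [k] (rule 3).

[ˈoɡtedeɾuk]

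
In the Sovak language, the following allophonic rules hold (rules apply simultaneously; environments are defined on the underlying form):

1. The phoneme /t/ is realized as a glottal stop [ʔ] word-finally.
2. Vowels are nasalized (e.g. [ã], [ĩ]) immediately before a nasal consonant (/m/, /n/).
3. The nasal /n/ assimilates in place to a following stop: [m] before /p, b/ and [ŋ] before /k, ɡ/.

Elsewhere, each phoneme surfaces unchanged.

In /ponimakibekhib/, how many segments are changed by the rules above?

2

Segments that undergo a rule: /o/ → [õ] (rule 2); /i/ → [ĩ] (rule 2).
All other segments surface unchanged.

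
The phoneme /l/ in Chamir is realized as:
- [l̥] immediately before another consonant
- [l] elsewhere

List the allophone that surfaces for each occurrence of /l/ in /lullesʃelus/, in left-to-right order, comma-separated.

Occurrence 1 (position 1): no conditioning environment matches → elsewhere allophone [l].
Occurrence 2 (position 3): immediately before another consonant → [l̥].
Occurrence 3 (position 4): no conditioning environment matches → elsewhere allophone [l].
Occurrence 4 (position 9): no conditioning environment matches → elsewhere allophone [l].

[l], [l̥], [l], [l]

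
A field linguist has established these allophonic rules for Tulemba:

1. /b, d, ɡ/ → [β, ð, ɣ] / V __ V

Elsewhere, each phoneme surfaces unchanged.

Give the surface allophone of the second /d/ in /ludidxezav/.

/d/ (between /i/ and /x/) is in the target of rule 1 but the environment (between two vowels) is not met → [d].

[d]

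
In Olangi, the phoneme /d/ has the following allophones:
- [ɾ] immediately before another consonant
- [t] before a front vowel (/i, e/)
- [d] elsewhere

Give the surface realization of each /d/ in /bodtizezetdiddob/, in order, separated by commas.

[ɾ], [t], [ɾ], [d]

Occurrence 1 (position 3): immediately before another consonant → [ɾ].
Occurrence 2 (position 11): before a front vowel (/i, e/) → [t].
Occurrence 3 (position 13): immediately before another consonant → [ɾ].
Occurrence 4 (position 14): no conditioning environment matches → elsewhere allophone [d].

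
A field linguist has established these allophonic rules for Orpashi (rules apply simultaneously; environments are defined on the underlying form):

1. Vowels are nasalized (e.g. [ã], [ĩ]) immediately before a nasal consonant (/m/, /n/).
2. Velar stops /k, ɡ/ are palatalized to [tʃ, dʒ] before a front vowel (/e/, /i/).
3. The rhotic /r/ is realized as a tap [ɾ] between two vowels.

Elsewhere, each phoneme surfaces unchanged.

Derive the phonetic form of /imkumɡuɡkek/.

[ĩmkũmɡuɡtʃek]

Rule 1 applies to /i/ (word-initial: before a nasal consonant) → [ĩ].
/m/ — not in any rule's target class → [m].
/k/ (between /m/ and /u/) fails the environment for rule 2, so it stays [k].
/u/ (between /k/ and /m/) occurs before a nasal consonant → [ũ] by rule 1.
/m/ (between /u/ and /ɡ/) is unaffected → [m].
/ɡ/ (between /m/ and /u/) fails the environment for rule 2, so it stays [ɡ].
/u/ (between /ɡ/ and /ɡ/): rule 1 targets it, but not before a nasal consonant → unchanged [u].
/ɡ/ (between /u/ and /k/): rule 2 targets it, but not before a front vowel → unchanged [ɡ].
Rule 2 applies to /k/ (between /ɡ/ and /e/: before a front vowel) → [tʃ].
/e/ (between /k/ and /k/) fails the environment for rule 1, so it stays [e].
/k/ (word-final) is in the target of rule 2 but the environment (before a front vowel) is not met → [k].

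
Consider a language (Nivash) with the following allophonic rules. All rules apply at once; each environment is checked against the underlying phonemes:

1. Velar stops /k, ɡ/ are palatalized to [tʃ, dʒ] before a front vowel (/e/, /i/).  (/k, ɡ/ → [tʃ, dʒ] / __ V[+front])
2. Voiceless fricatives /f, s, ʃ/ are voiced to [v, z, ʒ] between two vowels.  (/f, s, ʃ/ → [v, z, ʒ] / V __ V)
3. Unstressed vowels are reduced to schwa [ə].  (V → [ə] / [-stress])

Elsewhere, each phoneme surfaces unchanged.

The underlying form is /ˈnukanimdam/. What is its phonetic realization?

/u/ — between /n/ and /k/; rule 3 does not apply here → [u].
/k/ — between /u/ and /a/; rule 1 does not apply here → [k].
Rule 3 applies to /a/ (between /k/ and /n/: in an unstressed syllable) → [ə].
Rule 3 applies to /i/ (between /n/ and /m/: in an unstressed syllable) → [ə].
/a/ — between /d/ and /m/, in an unstressed syllable — surfaces as [ə] (rule 3).

[ˈnukənəmdəm]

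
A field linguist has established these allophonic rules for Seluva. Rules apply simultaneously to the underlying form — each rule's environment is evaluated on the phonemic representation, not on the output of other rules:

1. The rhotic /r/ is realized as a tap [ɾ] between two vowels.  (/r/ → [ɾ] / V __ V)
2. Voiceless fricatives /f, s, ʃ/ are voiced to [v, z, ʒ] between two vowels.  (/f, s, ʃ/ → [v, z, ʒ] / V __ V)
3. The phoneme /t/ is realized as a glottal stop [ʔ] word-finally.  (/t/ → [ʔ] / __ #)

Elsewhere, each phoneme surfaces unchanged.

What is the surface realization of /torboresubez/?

/t/ (word-initial) fails the environment for rule 3, so it stays [t].
/o/ stays [o].
/r/ — between /o/ and /b/; rule 1 does not apply here → [r].
/b/ (between /r/ and /o/): no rule targets it → [b].
/o/ (between /b/ and /r/): no rule targets it → [o].
/r/ (between /o/ and /e/) occurs between two vowels → [ɾ] by rule 1.
/e/ (between /r/ and /s/) is unaffected → [e].
/s/ — between /e/ and /u/, between two vowels — surfaces as [z] (rule 2).
/u/ (between /s/ and /b/): no rule targets it → [u].
/b/ — not in any rule's target class → [b].
/e/ (between /b/ and /z/): no rule targets it → [e].
/z/ (word-final): no rule targets it → [z].

[torboɾezubez]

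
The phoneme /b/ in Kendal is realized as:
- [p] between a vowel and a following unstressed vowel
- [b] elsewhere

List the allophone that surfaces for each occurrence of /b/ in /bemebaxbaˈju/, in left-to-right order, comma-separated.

Occurrence 1 (position 1): no conditioning environment matches → elsewhere allophone [b].
Occurrence 2 (position 5): between a vowel and a following unstressed vowel → [p].
Occurrence 3 (position 8): no conditioning environment matches → elsewhere allophone [b].

[b], [p], [b]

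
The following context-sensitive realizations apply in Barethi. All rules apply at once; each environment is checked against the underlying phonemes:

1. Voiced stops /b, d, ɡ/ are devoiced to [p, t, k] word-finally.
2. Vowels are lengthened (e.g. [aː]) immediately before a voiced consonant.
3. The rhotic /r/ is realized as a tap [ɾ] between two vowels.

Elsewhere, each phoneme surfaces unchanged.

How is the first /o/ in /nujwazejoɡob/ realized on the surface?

[oː]

/o/ (between /j/ and /ɡ/) occurs before a voiced consonant → [oː] by rule 2.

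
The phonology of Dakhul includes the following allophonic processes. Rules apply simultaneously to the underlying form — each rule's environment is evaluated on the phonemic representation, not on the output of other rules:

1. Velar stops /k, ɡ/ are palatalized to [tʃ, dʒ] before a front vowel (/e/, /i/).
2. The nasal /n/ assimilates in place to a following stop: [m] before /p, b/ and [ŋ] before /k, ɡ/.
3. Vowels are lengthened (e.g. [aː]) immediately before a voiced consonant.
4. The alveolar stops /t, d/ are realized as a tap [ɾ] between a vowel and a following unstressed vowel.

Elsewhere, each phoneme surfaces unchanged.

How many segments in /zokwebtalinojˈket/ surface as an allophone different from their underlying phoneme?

5

Segments that undergo a rule: /e/ → [eː] (rule 3); /a/ → [aː] (rule 3); /i/ → [iː] (rule 3); /o/ → [oː] (rule 3); /k/ → [tʃ] (rule 1).
All other segments surface unchanged.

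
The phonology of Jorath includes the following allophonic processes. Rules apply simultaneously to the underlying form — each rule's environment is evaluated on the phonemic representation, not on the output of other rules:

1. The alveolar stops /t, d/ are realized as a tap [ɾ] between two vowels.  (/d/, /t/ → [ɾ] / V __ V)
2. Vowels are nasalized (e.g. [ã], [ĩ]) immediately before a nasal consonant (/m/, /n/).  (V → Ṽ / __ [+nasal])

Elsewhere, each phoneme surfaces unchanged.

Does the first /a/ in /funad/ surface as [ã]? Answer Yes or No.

/a/ (between /n/ and /d/) fails the environment for rule 2, so it stays [a].
The actual realization is [a], not [ã].

No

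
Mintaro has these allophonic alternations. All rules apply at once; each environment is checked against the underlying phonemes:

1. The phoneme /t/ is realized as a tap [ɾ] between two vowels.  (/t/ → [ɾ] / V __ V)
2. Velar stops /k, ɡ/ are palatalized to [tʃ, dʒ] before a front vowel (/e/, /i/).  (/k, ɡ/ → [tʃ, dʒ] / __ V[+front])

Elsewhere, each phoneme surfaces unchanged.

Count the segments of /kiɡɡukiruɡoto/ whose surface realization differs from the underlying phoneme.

3

Segments that undergo a rule: /k/ → [tʃ] (rule 2); /k/ → [tʃ] (rule 2); /t/ → [ɾ] (rule 1).
All other segments surface unchanged.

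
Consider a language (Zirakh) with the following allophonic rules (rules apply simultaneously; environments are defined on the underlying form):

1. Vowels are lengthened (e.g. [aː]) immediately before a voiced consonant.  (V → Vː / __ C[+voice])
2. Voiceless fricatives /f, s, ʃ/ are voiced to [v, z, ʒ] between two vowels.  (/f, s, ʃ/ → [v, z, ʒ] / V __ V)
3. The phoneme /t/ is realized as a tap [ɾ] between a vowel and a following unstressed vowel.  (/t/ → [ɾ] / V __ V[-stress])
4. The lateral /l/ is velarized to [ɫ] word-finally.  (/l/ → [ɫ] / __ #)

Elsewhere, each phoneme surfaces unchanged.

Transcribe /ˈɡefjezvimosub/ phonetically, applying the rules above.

[ˈɡefjeːzviːmozuːb]

/ɡ/ (word-initial) is unaffected → [ɡ].
/e/ (between /ɡ/ and /f/) is in the target of rule 1 but the environment (before a voiced consonant) is not met → [e].
/f/ — between /e/ and /j/; rule 2 does not apply here → [f].
/j/ (between /f/ and /e/): no rule targets it → [j].
/e/ meets the environment for rule 1 (before a voiced consonant) → [eː].
/z/ stays [z].
/v/ (between /z/ and /i/): no rule targets it → [v].
/i/ (between /v/ and /m/) occurs before a voiced consonant → [iː] by rule 1.
/m/ (between /i/ and /o/): no rule targets it → [m].
/o/ (between /m/ and /s/) is in the target of rule 1 but the environment (before a voiced consonant) is not met → [o].
/s/ meets the environment for rule 2 (between two vowels) → [z].
/u/ (between /s/ and /b/): before a voiced consonant, so rule 1 applies → [uː].
/b/ (word-final): no rule targets it → [b].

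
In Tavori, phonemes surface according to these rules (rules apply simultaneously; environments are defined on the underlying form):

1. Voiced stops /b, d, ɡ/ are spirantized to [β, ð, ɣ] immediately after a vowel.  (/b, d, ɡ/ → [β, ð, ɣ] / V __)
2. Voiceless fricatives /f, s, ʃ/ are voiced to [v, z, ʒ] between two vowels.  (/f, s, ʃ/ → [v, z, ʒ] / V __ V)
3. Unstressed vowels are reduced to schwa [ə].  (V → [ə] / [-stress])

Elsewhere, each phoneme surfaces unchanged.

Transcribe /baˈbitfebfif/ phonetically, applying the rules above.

[bəˈβitfəβfəf]

/b/ — word-initial; rule 1 does not apply here → [b].
/a/ (between /b/ and /b/) occurs in an unstressed syllable → [ə] by rule 3.
/b/ meets the environment for rule 1 (immediately after a vowel) → [β].
/i/ — between /b/ and /t/; rule 3 does not apply here → [i].
/f/ (between /t/ and /e/): rule 2 targets it, but not between two vowels → unchanged [f].
/e/ (between /f/ and /b/): in an unstressed syllable, so rule 3 applies → [ə].
/b/ meets the environment for rule 1 (immediately after a vowel) → [β].
/f/ (between /b/ and /i/): rule 2 targets it, but not between two vowels → unchanged [f].
/i/ (between /f/ and /f/): in an unstressed syllable, so rule 3 applies → [ə].
/f/ (word-final) is in the target of rule 2 but the environment (between two vowels) is not met → [f].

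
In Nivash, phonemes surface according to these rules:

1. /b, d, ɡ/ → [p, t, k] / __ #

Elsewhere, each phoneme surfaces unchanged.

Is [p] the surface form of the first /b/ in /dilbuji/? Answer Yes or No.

/b/ (between /l/ and /u/): rule 1 targets it, but not word-finally → unchanged [b].
The actual realization is [b], not [p].

No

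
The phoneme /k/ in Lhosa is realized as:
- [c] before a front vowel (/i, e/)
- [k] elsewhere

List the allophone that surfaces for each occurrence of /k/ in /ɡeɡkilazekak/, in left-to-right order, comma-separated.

[c], [k], [k]

Occurrence 1 (position 4): before a front vowel → [c].
Occurrence 2 (position 10): no conditioning environment matches → elsewhere allophone [k].
Occurrence 3 (position 12): no conditioning environment matches → elsewhere allophone [k].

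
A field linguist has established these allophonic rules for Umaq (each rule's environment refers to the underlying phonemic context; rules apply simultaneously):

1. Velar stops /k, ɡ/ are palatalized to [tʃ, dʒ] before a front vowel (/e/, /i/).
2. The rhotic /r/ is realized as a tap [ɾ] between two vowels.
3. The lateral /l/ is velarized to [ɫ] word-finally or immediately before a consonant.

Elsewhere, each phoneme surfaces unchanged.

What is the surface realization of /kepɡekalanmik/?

Rule 1 applies to /k/ (word-initial: before a front vowel) → [tʃ].
/e/ stays [e].
/p/ (between /e/ and /ɡ/): no rule targets it → [p].
/ɡ/ meets the environment for rule 1 (before a front vowel) → [dʒ].
/e/ stays [e].
/k/ (between /e/ and /a/): rule 1 targets it, but not before a front vowel → unchanged [k].
/a/ stays [a].
/l/ — between /a/ and /a/; rule 3 does not apply here → [l].
/a/ (between /l/ and /n/): no rule targets it → [a].
/n/ — not in any rule's target class → [n].
/m/ (between /n/ and /i/) is unaffected → [m].
/i/ — not in any rule's target class → [i].
/k/ (word-final) fails the environment for rule 1, so it stays [k].

[tʃepdʒekalanmik]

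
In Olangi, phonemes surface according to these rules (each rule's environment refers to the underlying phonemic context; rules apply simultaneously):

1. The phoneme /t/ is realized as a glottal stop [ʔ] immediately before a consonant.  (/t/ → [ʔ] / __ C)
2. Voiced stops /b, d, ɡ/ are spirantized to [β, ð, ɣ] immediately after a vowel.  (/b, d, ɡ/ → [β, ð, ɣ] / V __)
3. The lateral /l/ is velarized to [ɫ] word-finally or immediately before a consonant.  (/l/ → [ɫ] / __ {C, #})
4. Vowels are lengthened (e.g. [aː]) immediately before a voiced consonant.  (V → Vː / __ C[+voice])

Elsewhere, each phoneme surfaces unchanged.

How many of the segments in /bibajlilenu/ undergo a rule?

5

Segments that undergo a rule: /i/ → [iː] (rule 4); /b/ → [β] (rule 2); /a/ → [aː] (rule 4); /i/ → [iː] (rule 4); /e/ → [eː] (rule 4).
All other segments surface unchanged.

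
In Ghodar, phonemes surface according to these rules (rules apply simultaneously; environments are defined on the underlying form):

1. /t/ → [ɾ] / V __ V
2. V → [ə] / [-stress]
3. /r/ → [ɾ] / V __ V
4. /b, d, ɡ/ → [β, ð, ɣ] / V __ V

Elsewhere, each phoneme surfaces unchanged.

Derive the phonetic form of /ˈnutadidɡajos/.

[ˈnuɾəðədɡəjəs]

/n/ stays [n].
/u/ (between /n/ and /t/) is in the target of rule 2 but the environment (in an unstressed syllable) is not met → [u].
/t/ (between /u/ and /a/): between two vowels, so rule 1 applies → [ɾ].
/a/ (between /t/ and /d/) occurs in an unstressed syllable → [ə] by rule 2.
Rule 4 applies to /d/ (between /a/ and /i/: between two vowels) → [ð].
/i/ (between /d/ and /d/) occurs in an unstressed syllable → [ə] by rule 2.
/d/ — between /i/ and /ɡ/; rule 4 does not apply here → [d].
/ɡ/ (between /d/ and /a/) is in the target of rule 4 but the environment (between two vowels) is not met → [ɡ].
/a/ meets the environment for rule 2 (in an unstressed syllable) → [ə].
/j/ — not in any rule's target class → [j].
/o/ (between /j/ and /s/) occurs in an unstressed syllable → [ə] by rule 2.
/s/ stays [s].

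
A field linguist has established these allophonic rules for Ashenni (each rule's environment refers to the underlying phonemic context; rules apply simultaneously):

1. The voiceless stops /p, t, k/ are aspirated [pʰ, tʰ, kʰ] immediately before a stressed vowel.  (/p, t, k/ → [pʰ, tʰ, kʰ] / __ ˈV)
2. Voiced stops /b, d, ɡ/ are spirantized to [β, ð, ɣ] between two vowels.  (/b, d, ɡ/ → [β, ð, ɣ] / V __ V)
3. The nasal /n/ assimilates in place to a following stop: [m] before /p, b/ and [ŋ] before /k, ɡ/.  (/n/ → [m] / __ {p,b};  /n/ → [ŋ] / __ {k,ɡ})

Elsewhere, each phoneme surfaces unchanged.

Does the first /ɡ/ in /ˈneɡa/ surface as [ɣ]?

Yes

/ɡ/ (between /e/ and /a/) occurs between two vowels → [ɣ] by rule 2.
The actual realization is [ɣ], which matches [ɣ].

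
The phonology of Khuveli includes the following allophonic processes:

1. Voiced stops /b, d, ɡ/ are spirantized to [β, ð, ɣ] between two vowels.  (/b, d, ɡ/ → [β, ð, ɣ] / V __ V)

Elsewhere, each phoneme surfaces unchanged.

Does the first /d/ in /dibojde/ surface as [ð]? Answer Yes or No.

No

/d/ — word-initial; rule 1 does not apply here → [d].
The actual realization is [d], not [ð].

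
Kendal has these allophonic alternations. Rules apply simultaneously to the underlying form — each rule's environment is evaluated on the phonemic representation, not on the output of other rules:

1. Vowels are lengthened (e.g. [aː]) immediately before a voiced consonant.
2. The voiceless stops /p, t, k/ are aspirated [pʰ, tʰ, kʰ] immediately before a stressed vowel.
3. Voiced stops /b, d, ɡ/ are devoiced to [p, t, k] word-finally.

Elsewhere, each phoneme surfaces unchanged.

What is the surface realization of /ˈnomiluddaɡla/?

/n/ (word-initial): no rule targets it → [n].
/o/ meets the environment for rule 1 (before a voiced consonant) → [oː].
/m/ — not in any rule's target class → [m].
/i/ (between /m/ and /l/): before a voiced consonant, so rule 1 applies → [iː].
/l/ stays [l].
/u/ (between /l/ and /d/): before a voiced consonant, so rule 1 applies → [uː].
/d/ (between /u/ and /d/): rule 3 targets it, but not word-finally → unchanged [d].
/d/ — between /d/ and /a/; rule 3 does not apply here → [d].
Rule 1 applies to /a/ (between /d/ and /ɡ/: before a voiced consonant) → [aː].
/ɡ/ (between /a/ and /l/) is in the target of rule 3 but the environment (word-finally) is not met → [ɡ].
/l/ — not in any rule's target class → [l].
/a/ — word-final; rule 1 does not apply here → [a].

[ˈnoːmiːluːddaːɡla]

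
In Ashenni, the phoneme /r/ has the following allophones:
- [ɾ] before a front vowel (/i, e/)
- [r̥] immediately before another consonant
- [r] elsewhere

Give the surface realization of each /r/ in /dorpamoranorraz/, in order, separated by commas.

[r̥], [r], [r̥], [r]

Occurrence 1 (position 3): immediately before another consonant → [r̥].
Occurrence 2 (position 8): no conditioning environment matches → elsewhere allophone [r].
Occurrence 3 (position 12): immediately before another consonant → [r̥].
Occurrence 4 (position 13): no conditioning environment matches → elsewhere allophone [r].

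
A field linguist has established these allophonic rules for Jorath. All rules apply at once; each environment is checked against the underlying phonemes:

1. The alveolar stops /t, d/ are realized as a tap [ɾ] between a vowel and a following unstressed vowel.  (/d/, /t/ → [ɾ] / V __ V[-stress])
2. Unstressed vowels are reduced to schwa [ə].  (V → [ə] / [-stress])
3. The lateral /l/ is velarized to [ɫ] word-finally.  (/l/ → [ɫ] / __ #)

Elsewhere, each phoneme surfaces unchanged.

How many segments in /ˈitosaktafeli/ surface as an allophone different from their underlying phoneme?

Segments that undergo a rule: /t/ → [ɾ] (rule 1); /o/ → [ə] (rule 2); /a/ → [ə] (rule 2); /a/ → [ə] (rule 2); /e/ → [ə] (rule 2); /i/ → [ə] (rule 2).
All other segments surface unchanged.

6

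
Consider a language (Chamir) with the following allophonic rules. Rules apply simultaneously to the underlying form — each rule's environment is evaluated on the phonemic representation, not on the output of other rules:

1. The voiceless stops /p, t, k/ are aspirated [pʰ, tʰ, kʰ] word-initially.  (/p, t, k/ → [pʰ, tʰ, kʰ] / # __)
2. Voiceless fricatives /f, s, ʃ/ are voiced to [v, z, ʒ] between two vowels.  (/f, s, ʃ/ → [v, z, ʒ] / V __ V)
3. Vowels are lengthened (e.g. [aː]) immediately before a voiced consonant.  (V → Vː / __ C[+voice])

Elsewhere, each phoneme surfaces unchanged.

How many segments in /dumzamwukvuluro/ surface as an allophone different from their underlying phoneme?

4

Segments that undergo a rule: /u/ → [uː] (rule 3); /a/ → [aː] (rule 3); /u/ → [uː] (rule 3); /u/ → [uː] (rule 3).
All other segments surface unchanged.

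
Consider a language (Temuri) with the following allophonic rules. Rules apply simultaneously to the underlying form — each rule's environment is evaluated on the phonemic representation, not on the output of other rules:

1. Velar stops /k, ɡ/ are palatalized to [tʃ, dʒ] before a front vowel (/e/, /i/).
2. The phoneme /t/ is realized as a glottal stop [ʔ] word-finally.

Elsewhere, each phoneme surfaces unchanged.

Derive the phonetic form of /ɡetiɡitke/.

[dʒetidʒittʃe]

/ɡ/ meets the environment for rule 1 (before a front vowel) → [dʒ].
/e/ (between /ɡ/ and /t/): no rule targets it → [e].
/t/ (between /e/ and /i/): rule 2 targets it, but not word-finally → unchanged [t].
/i/ (between /t/ and /ɡ/): no rule targets it → [i].
Rule 1 applies to /ɡ/ (between /i/ and /i/: before a front vowel) → [dʒ].
/i/ — not in any rule's target class → [i].
/t/ (between /i/ and /k/): rule 2 targets it, but not word-finally → unchanged [t].
/k/ (between /t/ and /e/): before a front vowel, so rule 1 applies → [tʃ].
/e/ stays [e].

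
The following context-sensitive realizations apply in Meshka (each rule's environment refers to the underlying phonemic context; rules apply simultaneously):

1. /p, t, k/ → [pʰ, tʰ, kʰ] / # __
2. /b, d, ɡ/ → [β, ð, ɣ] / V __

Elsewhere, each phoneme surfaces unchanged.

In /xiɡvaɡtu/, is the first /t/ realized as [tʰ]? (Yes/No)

No

/t/ (between /ɡ/ and /u/) is in the target of rule 1 but the environment (word-initially) is not met → [t].
The actual realization is [t], not [tʰ].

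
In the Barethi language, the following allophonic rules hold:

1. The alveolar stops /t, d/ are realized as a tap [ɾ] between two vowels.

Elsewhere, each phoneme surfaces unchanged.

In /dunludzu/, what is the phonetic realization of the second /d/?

/d/ (between /u/ and /z/) fails the environment for rule 1, so it stays [d].

[d]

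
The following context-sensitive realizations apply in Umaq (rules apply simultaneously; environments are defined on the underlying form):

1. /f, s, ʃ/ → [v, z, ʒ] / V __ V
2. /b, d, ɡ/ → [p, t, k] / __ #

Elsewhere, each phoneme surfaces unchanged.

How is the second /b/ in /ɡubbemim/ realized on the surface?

/b/ — between /b/ and /e/; rule 2 does not apply here → [b].

[b]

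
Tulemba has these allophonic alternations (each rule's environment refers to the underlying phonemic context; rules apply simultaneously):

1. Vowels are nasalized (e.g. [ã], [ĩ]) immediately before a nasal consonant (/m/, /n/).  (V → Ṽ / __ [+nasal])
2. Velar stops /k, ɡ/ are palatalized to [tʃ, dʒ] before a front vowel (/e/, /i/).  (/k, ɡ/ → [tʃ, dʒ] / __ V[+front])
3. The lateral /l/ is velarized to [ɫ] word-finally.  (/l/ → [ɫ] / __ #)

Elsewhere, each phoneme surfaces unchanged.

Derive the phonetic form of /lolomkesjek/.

/l/ (word-initial) fails the environment for rule 3, so it stays [l].
/o/ — between /l/ and /l/; rule 1 does not apply here → [o].
/l/ (between /o/ and /o/) fails the environment for rule 3, so it stays [l].
/o/ (between /l/ and /m/): before a nasal consonant, so rule 1 applies → [õ].
/m/ (between /o/ and /k/): no rule targets it → [m].
/k/ meets the environment for rule 2 (before a front vowel) → [tʃ].
/e/ (between /k/ and /s/): rule 1 targets it, but not before a nasal consonant → unchanged [e].
/s/ (between /e/ and /j/): no rule targets it → [s].
/j/ (between /s/ and /e/): no rule targets it → [j].
/e/ — between /j/ and /k/; rule 1 does not apply here → [e].
/k/ — word-final; rule 2 does not apply here → [k].

[lolõmtʃesjek]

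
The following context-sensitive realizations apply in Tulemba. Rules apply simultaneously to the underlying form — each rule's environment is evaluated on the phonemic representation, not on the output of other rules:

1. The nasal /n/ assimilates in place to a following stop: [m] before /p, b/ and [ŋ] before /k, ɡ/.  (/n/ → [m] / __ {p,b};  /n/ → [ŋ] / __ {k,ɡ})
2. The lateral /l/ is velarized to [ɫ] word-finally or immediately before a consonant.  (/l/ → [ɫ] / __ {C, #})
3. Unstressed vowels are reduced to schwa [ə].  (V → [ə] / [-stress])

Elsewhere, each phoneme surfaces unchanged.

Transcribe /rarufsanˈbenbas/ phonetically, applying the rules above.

/r/ — not in any rule's target class → [r].
/a/ (between /r/ and /r/): in an unstressed syllable, so rule 3 applies → [ə].
/r/ (between /a/ and /u/): no rule targets it → [r].
Rule 3 applies to /u/ (between /r/ and /f/: in an unstressed syllable) → [ə].
/f/ (between /u/ and /s/): no rule targets it → [f].
/s/ (between /f/ and /a/): no rule targets it → [s].
/a/ — between /s/ and /n/, in an unstressed syllable — surfaces as [ə] (rule 3).
/n/ — between /a/ and /b/, before a labial or velar stop — surfaces as [m] (rule 1).
/b/ stays [b].
/e/ (between /b/ and /n/) is in the target of rule 3 but the environment (in an unstressed syllable) is not met → [e].
/n/ meets the environment for rule 1 (before a labial or velar stop) → [m].
/b/ (between /n/ and /a/) is unaffected → [b].
/a/ — between /b/ and /s/, in an unstressed syllable — surfaces as [ə] (rule 3).
/s/ (word-final) is unaffected → [s].

[rərəfsəmˈbembəs]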